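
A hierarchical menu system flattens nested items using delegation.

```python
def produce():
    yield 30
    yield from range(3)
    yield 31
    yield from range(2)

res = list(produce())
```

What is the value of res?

Step 1: Trace yields in order:
  yield 30
  yield 0
  yield 1
  yield 2
  yield 31
  yield 0
  yield 1
Therefore res = [30, 0, 1, 2, 31, 0, 1].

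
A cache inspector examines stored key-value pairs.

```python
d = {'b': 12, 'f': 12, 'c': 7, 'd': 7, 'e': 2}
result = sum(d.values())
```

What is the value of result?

Step 1: d.values() = [12, 12, 7, 7, 2].
Step 2: sum = 40.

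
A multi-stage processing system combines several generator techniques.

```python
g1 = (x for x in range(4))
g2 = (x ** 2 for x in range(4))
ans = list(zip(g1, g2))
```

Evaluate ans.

Step 1: g1 produces [0, 1, 2, 3].
Step 2: g2 produces [0, 1, 4, 9].
Step 3: zip pairs them: [(0, 0), (1, 1), (2, 4), (3, 9)].
Therefore ans = [(0, 0), (1, 1), (2, 4), (3, 9)].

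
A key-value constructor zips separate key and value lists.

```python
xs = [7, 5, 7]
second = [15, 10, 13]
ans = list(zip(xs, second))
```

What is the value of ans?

Step 1: zip pairs elements at same index:
  Index 0: (7, 15)
  Index 1: (5, 10)
  Index 2: (7, 13)
Therefore ans = [(7, 15), (5, 10), (7, 13)].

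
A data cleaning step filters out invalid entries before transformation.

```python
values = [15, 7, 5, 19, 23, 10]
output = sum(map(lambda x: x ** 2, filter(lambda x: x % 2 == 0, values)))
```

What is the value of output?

Step 1: Filter even numbers from [15, 7, 5, 19, 23, 10]: [10]
Step 2: Square each: [100]
Step 3: Sum = 100.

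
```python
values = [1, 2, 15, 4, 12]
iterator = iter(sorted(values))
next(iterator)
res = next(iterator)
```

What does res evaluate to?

Step 1: sorted([1, 2, 15, 4, 12]) = [1, 2, 4, 12, 15].
Step 2: Create iterator and skip 1 elements.
Step 3: next() returns 2.
Therefore res = 2.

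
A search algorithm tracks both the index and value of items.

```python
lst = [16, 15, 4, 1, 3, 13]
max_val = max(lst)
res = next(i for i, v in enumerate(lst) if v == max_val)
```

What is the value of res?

Step 1: max([16, 15, 4, 1, 3, 13]) = 16.
Step 2: Find first index where value == 16:
  Index 0: 16 == 16, found!
Therefore res = 0.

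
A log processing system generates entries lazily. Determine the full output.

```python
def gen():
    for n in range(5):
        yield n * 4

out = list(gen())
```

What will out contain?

Step 1: For each n in range(5), yield n * 4:
  n=0: yield 0 * 4 = 0
  n=1: yield 1 * 4 = 4
  n=2: yield 2 * 4 = 8
  n=3: yield 3 * 4 = 12
  n=4: yield 4 * 4 = 16
Therefore out = [0, 4, 8, 12, 16].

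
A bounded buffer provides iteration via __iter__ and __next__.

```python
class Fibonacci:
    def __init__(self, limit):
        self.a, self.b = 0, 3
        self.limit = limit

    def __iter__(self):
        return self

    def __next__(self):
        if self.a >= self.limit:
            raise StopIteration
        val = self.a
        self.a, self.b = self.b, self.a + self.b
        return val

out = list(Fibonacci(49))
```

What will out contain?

Step 1: Fibonacci-like sequence (a=0, b=3) until >= 49:
  Yield 0, then a,b = 3,3
  Yield 3, then a,b = 3,6
  Yield 3, then a,b = 6,9
  Yield 6, then a,b = 9,15
  Yield 9, then a,b = 15,24
  Yield 15, then a,b = 24,39
  Yield 24, then a,b = 39,63
  Yield 39, then a,b = 63,102
Step 2: 63 >= 49, stop.
Therefore out = [0, 3, 3, 6, 9, 15, 24, 39].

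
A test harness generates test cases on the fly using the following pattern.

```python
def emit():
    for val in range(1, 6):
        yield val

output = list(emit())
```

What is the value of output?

Step 1: The generator yields each value from range(1, 6).
Step 2: list() consumes all yields: [1, 2, 3, 4, 5].
Therefore output = [1, 2, 3, 4, 5].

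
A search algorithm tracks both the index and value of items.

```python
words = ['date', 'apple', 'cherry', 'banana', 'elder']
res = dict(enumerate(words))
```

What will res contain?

Step 1: enumerate pairs indices with words:
  0 -> 'date'
  1 -> 'apple'
  2 -> 'cherry'
  3 -> 'banana'
  4 -> 'elder'
Therefore res = {0: 'date', 1: 'apple', 2: 'cherry', 3: 'banana', 4: 'elder'}.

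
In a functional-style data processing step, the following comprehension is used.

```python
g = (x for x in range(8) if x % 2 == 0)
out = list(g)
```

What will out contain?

Step 1: Filter range(8) keeping only even values:
  x=0: even, included
  x=1: odd, excluded
  x=2: even, included
  x=3: odd, excluded
  x=4: even, included
  x=5: odd, excluded
  x=6: even, included
  x=7: odd, excluded
Therefore out = [0, 2, 4, 6].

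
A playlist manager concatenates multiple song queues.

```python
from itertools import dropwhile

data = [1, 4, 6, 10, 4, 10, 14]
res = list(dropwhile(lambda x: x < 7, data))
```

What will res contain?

Step 1: dropwhile drops elements while < 7:
  1 < 7: dropped
  4 < 7: dropped
  6 < 7: dropped
  10: kept (dropping stopped)
Step 2: Remaining elements kept regardless of condition.
Therefore res = [10, 4, 10, 14].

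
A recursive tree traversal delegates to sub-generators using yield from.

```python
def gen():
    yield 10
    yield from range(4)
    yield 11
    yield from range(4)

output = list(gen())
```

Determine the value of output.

Step 1: Trace yields in order:
  yield 10
  yield 0
  yield 1
  yield 2
  yield 3
  yield 11
  yield 0
  yield 1
  yield 2
  yield 3
Therefore output = [10, 0, 1, 2, 3, 11, 0, 1, 2, 3].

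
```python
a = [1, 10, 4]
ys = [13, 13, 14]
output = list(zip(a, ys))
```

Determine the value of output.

Step 1: zip pairs elements at same index:
  Index 0: (1, 13)
  Index 1: (10, 13)
  Index 2: (4, 14)
Therefore output = [(1, 13), (10, 13), (4, 14)].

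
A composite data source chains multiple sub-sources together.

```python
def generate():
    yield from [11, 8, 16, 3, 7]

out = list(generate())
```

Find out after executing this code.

Step 1: yield from delegates to the iterable, yielding each element.
Step 2: Collected values: [11, 8, 16, 3, 7].
Therefore out = [11, 8, 16, 3, 7].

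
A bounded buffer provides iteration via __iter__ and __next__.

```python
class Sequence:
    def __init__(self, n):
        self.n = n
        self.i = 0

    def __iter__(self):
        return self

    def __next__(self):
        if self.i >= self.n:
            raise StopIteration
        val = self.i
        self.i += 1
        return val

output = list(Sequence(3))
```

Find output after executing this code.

Step 1: Sequence(3) creates an iterator counting 0 to 2.
Step 2: list() consumes all values: [0, 1, 2].
Therefore output = [0, 1, 2].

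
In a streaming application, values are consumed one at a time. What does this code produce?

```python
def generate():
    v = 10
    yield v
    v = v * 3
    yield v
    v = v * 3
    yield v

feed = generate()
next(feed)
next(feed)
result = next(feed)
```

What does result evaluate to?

Step 1: Trace through generator execution:
  Yield 1: v starts at 10, yield 10
  Yield 2: v = 10 * 3 = 30, yield 30
  Yield 3: v = 30 * 3 = 90, yield 90
Step 2: First next() gets 10, second next() gets the second value, third next() yields 90.
Therefore result = 90.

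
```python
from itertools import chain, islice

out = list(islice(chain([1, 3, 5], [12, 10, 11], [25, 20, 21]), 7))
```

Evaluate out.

Step 1: chain([1, 3, 5], [12, 10, 11], [25, 20, 21]) = [1, 3, 5, 12, 10, 11, 25, 20, 21].
Step 2: islice takes first 7 elements: [1, 3, 5, 12, 10, 11, 25].
Therefore out = [1, 3, 5, 12, 10, 11, 25].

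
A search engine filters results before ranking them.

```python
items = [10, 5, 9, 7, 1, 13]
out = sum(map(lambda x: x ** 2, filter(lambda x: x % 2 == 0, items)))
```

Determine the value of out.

Step 1: Filter even numbers from [10, 5, 9, 7, 1, 13]: [10]
Step 2: Square each: [100]
Step 3: Sum = 100.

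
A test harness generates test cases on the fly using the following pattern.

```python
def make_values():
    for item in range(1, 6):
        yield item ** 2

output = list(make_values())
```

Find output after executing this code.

Step 1: For each item in range(1, 6), yield item**2:
  item=1: yield 1**2 = 1
  item=2: yield 2**2 = 4
  item=3: yield 3**2 = 9
  item=4: yield 4**2 = 16
  item=5: yield 5**2 = 25
Therefore output = [1, 4, 9, 16, 25].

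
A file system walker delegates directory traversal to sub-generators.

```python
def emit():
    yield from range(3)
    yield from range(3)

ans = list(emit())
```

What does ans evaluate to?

Step 1: Trace yields in order:
  yield 0
  yield 1
  yield 2
  yield 0
  yield 1
  yield 2
Therefore ans = [0, 1, 2, 0, 1, 2].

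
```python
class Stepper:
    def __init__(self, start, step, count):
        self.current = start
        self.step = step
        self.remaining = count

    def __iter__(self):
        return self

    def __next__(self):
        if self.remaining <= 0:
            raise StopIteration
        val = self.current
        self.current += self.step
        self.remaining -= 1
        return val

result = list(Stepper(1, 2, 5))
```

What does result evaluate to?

Step 1: Stepper starts at 1, increments by 2, for 5 steps:
  Yield 1, then current += 2
  Yield 3, then current += 2
  Yield 5, then current += 2
  Yield 7, then current += 2
  Yield 9, then current += 2
Therefore result = [1, 3, 5, 7, 9].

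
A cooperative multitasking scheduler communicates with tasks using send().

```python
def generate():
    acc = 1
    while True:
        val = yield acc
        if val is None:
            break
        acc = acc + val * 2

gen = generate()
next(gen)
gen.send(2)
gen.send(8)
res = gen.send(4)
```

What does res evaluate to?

Step 1: next() -> yield acc=1.
Step 2: send(2) -> val=2, acc = 1 + 2*2 = 5, yield 5.
Step 3: send(8) -> val=8, acc = 5 + 8*2 = 21, yield 21.
Step 4: send(4) -> val=4, acc = 21 + 4*2 = 29, yield 29.
Therefore res = 29.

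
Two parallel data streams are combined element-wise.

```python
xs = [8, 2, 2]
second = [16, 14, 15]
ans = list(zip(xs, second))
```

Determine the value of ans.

Step 1: zip pairs elements at same index:
  Index 0: (8, 16)
  Index 1: (2, 14)
  Index 2: (2, 15)
Therefore ans = [(8, 16), (2, 14), (2, 15)].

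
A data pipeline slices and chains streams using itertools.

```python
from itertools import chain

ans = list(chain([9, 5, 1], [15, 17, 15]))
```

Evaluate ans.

Step 1: chain() concatenates iterables: [9, 5, 1] + [15, 17, 15].
Therefore ans = [9, 5, 1, 15, 17, 15].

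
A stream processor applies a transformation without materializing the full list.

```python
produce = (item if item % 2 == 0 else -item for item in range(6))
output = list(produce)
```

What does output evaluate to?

Step 1: For each item in range(6), yield item if even, else -item:
  item=0: even, yield 0
  item=1: odd, yield -1
  item=2: even, yield 2
  item=3: odd, yield -3
  item=4: even, yield 4
  item=5: odd, yield -5
Therefore output = [0, -1, 2, -3, 4, -5].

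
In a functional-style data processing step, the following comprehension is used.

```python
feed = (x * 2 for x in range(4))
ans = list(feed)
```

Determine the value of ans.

Step 1: For each x in range(4), compute x*2:
  x=0: 0*2 = 0
  x=1: 1*2 = 2
  x=2: 2*2 = 4
  x=3: 3*2 = 6
Therefore ans = [0, 2, 4, 6].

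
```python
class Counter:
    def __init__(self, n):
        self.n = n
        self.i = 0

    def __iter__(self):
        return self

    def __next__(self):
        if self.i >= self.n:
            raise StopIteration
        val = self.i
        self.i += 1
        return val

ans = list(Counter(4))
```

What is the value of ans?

Step 1: Counter(4) creates an iterator counting 0 to 3.
Step 2: list() consumes all values: [0, 1, 2, 3].
Therefore ans = [0, 1, 2, 3].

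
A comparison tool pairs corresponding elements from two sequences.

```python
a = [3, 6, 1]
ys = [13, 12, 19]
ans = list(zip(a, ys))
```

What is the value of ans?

Step 1: zip pairs elements at same index:
  Index 0: (3, 13)
  Index 1: (6, 12)
  Index 2: (1, 19)
Therefore ans = [(3, 13), (6, 12), (1, 19)].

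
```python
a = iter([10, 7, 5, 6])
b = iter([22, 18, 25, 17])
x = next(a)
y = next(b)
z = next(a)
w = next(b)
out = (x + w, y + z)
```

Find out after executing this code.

Step 1: a iterates [10, 7, 5, 6], b iterates [22, 18, 25, 17].
Step 2: x = next(a) = 10, y = next(b) = 22.
Step 3: z = next(a) = 7, w = next(b) = 18.
Step 4: out = (10 + 18, 22 + 7) = (28, 29).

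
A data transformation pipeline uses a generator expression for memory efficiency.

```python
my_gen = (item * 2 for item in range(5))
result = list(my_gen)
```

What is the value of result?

Step 1: For each item in range(5), compute item*2:
  item=0: 0*2 = 0
  item=1: 1*2 = 2
  item=2: 2*2 = 4
  item=3: 3*2 = 6
  item=4: 4*2 = 8
Therefore result = [0, 2, 4, 6, 8].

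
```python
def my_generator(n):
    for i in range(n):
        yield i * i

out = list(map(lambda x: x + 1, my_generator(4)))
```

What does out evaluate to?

Step 1: my_generator(4) yields squares: [0, 1, 4, 9].
Step 2: map adds 1 to each: [1, 2, 5, 10].
Therefore out = [1, 2, 5, 10].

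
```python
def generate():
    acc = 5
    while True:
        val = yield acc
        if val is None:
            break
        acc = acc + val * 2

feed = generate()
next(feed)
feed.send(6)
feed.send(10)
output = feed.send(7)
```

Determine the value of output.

Step 1: next() -> yield acc=5.
Step 2: send(6) -> val=6, acc = 5 + 6*2 = 17, yield 17.
Step 3: send(10) -> val=10, acc = 17 + 10*2 = 37, yield 37.
Step 4: send(7) -> val=7, acc = 37 + 7*2 = 51, yield 51.
Therefore output = 51.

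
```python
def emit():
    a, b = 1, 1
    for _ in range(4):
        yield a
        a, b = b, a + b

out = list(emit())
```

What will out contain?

Step 1: Fibonacci-like sequence starting with a=1, b=1:
  Iteration 1: yield a=1, then a,b = 1,2
  Iteration 2: yield a=1, then a,b = 2,3
  Iteration 3: yield a=2, then a,b = 3,5
  Iteration 4: yield a=3, then a,b = 5,8
Therefore out = [1, 1, 2, 3].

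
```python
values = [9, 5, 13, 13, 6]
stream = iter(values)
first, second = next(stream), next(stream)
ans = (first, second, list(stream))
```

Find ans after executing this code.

Step 1: Create iterator over [9, 5, 13, 13, 6].
Step 2: first = 9, second = 5.
Step 3: Remaining elements: [13, 13, 6].
Therefore ans = (9, 5, [13, 13, 6]).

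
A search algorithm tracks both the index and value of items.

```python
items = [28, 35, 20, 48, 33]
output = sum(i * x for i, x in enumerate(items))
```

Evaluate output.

Step 1: Compute i * x for each (i, x) in enumerate([28, 35, 20, 48, 33]):
  i=0, x=28: 0*28 = 0
  i=1, x=35: 1*35 = 35
  i=2, x=20: 2*20 = 40
  i=3, x=48: 3*48 = 144
  i=4, x=33: 4*33 = 132
Step 2: sum = 0 + 35 + 40 + 144 + 132 = 351.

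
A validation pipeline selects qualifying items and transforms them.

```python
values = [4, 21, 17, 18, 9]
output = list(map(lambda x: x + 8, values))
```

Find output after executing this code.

Step 1: Apply lambda x: x + 8 to each element:
  4 -> 12
  21 -> 29
  17 -> 25
  18 -> 26
  9 -> 17
Therefore output = [12, 29, 25, 26, 17].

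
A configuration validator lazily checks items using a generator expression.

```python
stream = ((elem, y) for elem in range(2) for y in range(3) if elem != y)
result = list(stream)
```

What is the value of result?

Step 1: Nested generator over range(2) x range(3) where elem != y:
  (0, 0): excluded (elem == y)
  (0, 1): included
  (0, 2): included
  (1, 0): included
  (1, 1): excluded (elem == y)
  (1, 2): included
Therefore result = [(0, 1), (0, 2), (1, 0), (1, 2)].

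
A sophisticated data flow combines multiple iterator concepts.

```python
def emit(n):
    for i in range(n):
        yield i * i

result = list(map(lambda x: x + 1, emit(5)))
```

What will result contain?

Step 1: emit(5) yields squares: [0, 1, 4, 9, 16].
Step 2: map adds 1 to each: [1, 2, 5, 10, 17].
Therefore result = [1, 2, 5, 10, 17].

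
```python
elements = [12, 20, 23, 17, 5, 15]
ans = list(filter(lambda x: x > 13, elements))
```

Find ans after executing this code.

Step 1: Filter elements > 13:
  12: removed
  20: kept
  23: kept
  17: kept
  5: removed
  15: kept
Therefore ans = [20, 23, 17, 15].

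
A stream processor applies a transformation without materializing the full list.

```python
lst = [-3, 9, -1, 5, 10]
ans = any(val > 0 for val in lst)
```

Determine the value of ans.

Step 1: Check val > 0 for each element in [-3, 9, -1, 5, 10]:
  -3 > 0: False
  9 > 0: True
  -1 > 0: False
  5 > 0: True
  10 > 0: True
Step 2: any() returns True.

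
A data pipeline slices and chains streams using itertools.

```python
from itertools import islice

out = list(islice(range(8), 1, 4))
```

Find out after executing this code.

Step 1: islice(range(8), 1, 4) takes elements at indices [1, 4).
Step 2: Elements: [1, 2, 3].
Therefore out = [1, 2, 3].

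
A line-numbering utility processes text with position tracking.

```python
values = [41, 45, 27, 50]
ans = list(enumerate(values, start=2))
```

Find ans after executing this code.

Step 1: enumerate with start=2:
  (2, 41)
  (3, 45)
  (4, 27)
  (5, 50)
Therefore ans = [(2, 41), (3, 45), (4, 27), (5, 50)].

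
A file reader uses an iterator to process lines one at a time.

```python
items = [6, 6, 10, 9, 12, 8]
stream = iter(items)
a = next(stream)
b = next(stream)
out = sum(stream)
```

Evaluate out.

Step 1: Create iterator over [6, 6, 10, 9, 12, 8].
Step 2: a = next() = 6, b = next() = 6.
Step 3: sum() of remaining [10, 9, 12, 8] = 39.
Therefore out = 39.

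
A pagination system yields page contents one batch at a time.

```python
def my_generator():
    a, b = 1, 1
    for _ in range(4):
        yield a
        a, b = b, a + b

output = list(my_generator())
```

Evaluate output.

Step 1: Fibonacci-like sequence starting with a=1, b=1:
  Iteration 1: yield a=1, then a,b = 1,2
  Iteration 2: yield a=1, then a,b = 2,3
  Iteration 3: yield a=2, then a,b = 3,5
  Iteration 4: yield a=3, then a,b = 5,8
Therefore output = [1, 1, 2, 3].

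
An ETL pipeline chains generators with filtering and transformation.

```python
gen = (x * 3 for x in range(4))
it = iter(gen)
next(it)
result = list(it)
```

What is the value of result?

Step 1: Generator produces [0, 3, 6, 9].
Step 2: next(it) consumes first element (0).
Step 3: list(it) collects remaining: [3, 6, 9].
Therefore result = [3, 6, 9].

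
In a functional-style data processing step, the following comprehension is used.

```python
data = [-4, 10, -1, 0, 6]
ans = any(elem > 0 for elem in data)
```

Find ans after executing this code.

Step 1: Check elem > 0 for each element in [-4, 10, -1, 0, 6]:
  -4 > 0: False
  10 > 0: True
  -1 > 0: False
  0 > 0: False
  6 > 0: True
Step 2: any() returns True.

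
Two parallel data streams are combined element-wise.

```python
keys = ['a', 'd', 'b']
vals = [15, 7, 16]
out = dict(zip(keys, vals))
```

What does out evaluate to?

Step 1: zip pairs keys with values:
  'a' -> 15
  'd' -> 7
  'b' -> 16
Therefore out = {'a': 15, 'd': 7, 'b': 16}.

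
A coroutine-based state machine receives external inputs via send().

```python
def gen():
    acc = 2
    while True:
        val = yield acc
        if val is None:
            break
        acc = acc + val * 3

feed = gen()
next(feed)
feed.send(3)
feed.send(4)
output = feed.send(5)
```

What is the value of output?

Step 1: next() -> yield acc=2.
Step 2: send(3) -> val=3, acc = 2 + 3*3 = 11, yield 11.
Step 3: send(4) -> val=4, acc = 11 + 4*3 = 23, yield 23.
Step 4: send(5) -> val=5, acc = 23 + 5*3 = 38, yield 38.
Therefore output = 38.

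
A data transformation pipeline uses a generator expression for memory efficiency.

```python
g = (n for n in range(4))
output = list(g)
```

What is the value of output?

Step 1: Generator expression iterates range(4): [0, 1, 2, 3].
Step 2: list() collects all values.
Therefore output = [0, 1, 2, 3].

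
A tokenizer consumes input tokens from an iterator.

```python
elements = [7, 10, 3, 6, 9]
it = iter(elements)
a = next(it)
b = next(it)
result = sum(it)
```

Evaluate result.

Step 1: Create iterator over [7, 10, 3, 6, 9].
Step 2: a = next() = 7, b = next() = 10.
Step 3: sum() of remaining [3, 6, 9] = 18.
Therefore result = 18.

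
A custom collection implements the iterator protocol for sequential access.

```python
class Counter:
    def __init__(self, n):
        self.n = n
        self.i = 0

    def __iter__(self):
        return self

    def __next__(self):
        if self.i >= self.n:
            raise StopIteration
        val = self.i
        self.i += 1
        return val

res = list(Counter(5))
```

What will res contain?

Step 1: Counter(5) creates an iterator counting 0 to 4.
Step 2: list() consumes all values: [0, 1, 2, 3, 4].
Therefore res = [0, 1, 2, 3, 4].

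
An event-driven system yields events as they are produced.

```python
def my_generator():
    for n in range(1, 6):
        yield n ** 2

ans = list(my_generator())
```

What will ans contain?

Step 1: For each n in range(1, 6), yield n**2:
  n=1: yield 1**2 = 1
  n=2: yield 2**2 = 4
  n=3: yield 3**2 = 9
  n=4: yield 4**2 = 16
  n=5: yield 5**2 = 25
Therefore ans = [1, 4, 9, 16, 25].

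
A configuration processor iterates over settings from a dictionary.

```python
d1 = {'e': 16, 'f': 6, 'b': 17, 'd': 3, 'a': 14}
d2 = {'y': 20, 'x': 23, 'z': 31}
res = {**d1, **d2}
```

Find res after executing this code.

Step 1: Merge d1 and d2 (d2 values override on key conflicts).
Step 2: d1 has keys ['e', 'f', 'b', 'd', 'a'], d2 has keys ['y', 'x', 'z'].
Therefore res = {'e': 16, 'f': 6, 'b': 17, 'd': 3, 'a': 14, 'y': 20, 'x': 23, 'z': 31}.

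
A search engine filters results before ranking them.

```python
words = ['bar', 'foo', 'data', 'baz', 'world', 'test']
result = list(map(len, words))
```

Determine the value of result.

Step 1: Map len() to each word:
  'bar' -> 3
  'foo' -> 3
  'data' -> 4
  'baz' -> 3
  'world' -> 5
  'test' -> 4
Therefore result = [3, 3, 4, 3, 5, 4].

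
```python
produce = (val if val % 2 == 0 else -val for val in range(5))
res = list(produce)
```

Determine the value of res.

Step 1: For each val in range(5), yield val if even, else -val:
  val=0: even, yield 0
  val=1: odd, yield -1
  val=2: even, yield 2
  val=3: odd, yield -3
  val=4: even, yield 4
Therefore res = [0, -1, 2, -3, 4].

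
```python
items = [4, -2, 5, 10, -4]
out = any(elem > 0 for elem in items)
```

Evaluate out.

Step 1: Check elem > 0 for each element in [4, -2, 5, 10, -4]:
  4 > 0: True
  -2 > 0: False
  5 > 0: True
  10 > 0: True
  -4 > 0: False
Step 2: any() returns True.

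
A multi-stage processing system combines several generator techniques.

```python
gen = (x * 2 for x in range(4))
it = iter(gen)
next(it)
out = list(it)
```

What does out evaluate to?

Step 1: Generator produces [0, 2, 4, 6].
Step 2: next(it) consumes first element (0).
Step 3: list(it) collects remaining: [2, 4, 6].
Therefore out = [2, 4, 6].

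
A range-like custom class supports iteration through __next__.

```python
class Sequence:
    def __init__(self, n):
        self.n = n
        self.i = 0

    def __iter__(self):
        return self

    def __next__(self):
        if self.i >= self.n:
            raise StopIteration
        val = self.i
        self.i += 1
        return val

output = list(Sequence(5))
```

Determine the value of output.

Step 1: Sequence(5) creates an iterator counting 0 to 4.
Step 2: list() consumes all values: [0, 1, 2, 3, 4].
Therefore output = [0, 1, 2, 3, 4].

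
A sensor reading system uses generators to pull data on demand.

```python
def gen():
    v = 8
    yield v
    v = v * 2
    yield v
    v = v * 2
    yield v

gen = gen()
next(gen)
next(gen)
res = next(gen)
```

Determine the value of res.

Step 1: Trace through generator execution:
  Yield 1: v starts at 8, yield 8
  Yield 2: v = 8 * 2 = 16, yield 16
  Yield 3: v = 16 * 2 = 32, yield 32
Step 2: First next() gets 8, second next() gets the second value, third next() yields 32.
Therefore res = 32.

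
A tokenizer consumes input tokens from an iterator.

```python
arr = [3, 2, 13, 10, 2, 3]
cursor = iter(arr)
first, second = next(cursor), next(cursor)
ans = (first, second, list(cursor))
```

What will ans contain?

Step 1: Create iterator over [3, 2, 13, 10, 2, 3].
Step 2: first = 3, second = 2.
Step 3: Remaining elements: [13, 10, 2, 3].
Therefore ans = (3, 2, [13, 10, 2, 3]).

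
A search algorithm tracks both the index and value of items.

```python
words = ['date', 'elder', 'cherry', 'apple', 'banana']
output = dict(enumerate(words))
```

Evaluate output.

Step 1: enumerate pairs indices with words:
  0 -> 'date'
  1 -> 'elder'
  2 -> 'cherry'
  3 -> 'apple'
  4 -> 'banana'
Therefore output = {0: 'date', 1: 'elder', 2: 'cherry', 3: 'apple', 4: 'banana'}.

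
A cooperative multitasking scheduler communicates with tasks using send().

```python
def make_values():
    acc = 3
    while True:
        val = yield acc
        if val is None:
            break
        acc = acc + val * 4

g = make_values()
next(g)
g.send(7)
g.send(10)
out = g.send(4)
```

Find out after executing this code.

Step 1: next() -> yield acc=3.
Step 2: send(7) -> val=7, acc = 3 + 7*4 = 31, yield 31.
Step 3: send(10) -> val=10, acc = 31 + 10*4 = 71, yield 71.
Step 4: send(4) -> val=4, acc = 71 + 4*4 = 87, yield 87.
Therefore out = 87.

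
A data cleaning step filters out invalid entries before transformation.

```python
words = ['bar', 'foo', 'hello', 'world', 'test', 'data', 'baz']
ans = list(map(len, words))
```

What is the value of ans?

Step 1: Map len() to each word:
  'bar' -> 3
  'foo' -> 3
  'hello' -> 5
  'world' -> 5
  'test' -> 4
  'data' -> 4
  'baz' -> 3
Therefore ans = [3, 3, 5, 5, 4, 4, 3].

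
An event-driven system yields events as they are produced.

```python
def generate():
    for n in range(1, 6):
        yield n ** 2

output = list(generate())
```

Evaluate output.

Step 1: For each n in range(1, 6), yield n**2:
  n=1: yield 1**2 = 1
  n=2: yield 2**2 = 4
  n=3: yield 3**2 = 9
  n=4: yield 4**2 = 16
  n=5: yield 5**2 = 25
Therefore output = [1, 4, 9, 16, 25].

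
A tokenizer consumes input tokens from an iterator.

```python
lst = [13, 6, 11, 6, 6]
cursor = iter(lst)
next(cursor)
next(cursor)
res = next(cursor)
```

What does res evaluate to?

Step 1: Create iterator over [13, 6, 11, 6, 6].
Step 2: next() consumes 13.
Step 3: next() consumes 6.
Step 4: next() returns 11.
Therefore res = 11.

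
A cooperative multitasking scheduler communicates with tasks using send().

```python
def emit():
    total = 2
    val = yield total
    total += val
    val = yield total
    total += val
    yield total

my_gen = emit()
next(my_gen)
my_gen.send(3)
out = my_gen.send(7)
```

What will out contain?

Step 1: next() -> yield total=2.
Step 2: send(3) -> val=3, total = 2+3 = 5, yield 5.
Step 3: send(7) -> val=7, total = 5+7 = 12, yield 12.
Therefore out = 12.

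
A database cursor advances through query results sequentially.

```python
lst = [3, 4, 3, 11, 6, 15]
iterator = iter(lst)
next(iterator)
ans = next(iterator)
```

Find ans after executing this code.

Step 1: Create iterator over [3, 4, 3, 11, 6, 15].
Step 2: next() consumes 3.
Step 3: next() returns 4.
Therefore ans = 4.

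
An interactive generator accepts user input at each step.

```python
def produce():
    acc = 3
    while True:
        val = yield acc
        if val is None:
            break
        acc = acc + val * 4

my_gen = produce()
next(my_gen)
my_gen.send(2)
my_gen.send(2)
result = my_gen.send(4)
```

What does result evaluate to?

Step 1: next() -> yield acc=3.
Step 2: send(2) -> val=2, acc = 3 + 2*4 = 11, yield 11.
Step 3: send(2) -> val=2, acc = 11 + 2*4 = 19, yield 19.
Step 4: send(4) -> val=4, acc = 19 + 4*4 = 35, yield 35.
Therefore result = 35.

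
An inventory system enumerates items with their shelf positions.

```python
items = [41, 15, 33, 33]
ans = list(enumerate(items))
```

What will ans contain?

Step 1: enumerate pairs each element with its index:
  (0, 41)
  (1, 15)
  (2, 33)
  (3, 33)
Therefore ans = [(0, 41), (1, 15), (2, 33), (3, 33)].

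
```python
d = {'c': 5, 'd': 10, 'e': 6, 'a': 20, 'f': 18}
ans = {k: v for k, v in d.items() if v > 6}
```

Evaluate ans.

Step 1: Filter items where value > 6:
  'c': 5 <= 6: removed
  'd': 10 > 6: kept
  'e': 6 <= 6: removed
  'a': 20 > 6: kept
  'f': 18 > 6: kept
Therefore ans = {'d': 10, 'a': 20, 'f': 18}.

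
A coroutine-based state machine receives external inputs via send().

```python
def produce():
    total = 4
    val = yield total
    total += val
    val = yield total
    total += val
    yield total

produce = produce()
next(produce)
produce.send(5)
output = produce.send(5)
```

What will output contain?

Step 1: next() -> yield total=4.
Step 2: send(5) -> val=5, total = 4+5 = 9, yield 9.
Step 3: send(5) -> val=5, total = 9+5 = 14, yield 14.
Therefore output = 14.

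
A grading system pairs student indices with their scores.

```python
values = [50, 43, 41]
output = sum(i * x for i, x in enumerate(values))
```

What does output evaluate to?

Step 1: Compute i * x for each (i, x) in enumerate([50, 43, 41]):
  i=0, x=50: 0*50 = 0
  i=1, x=43: 1*43 = 43
  i=2, x=41: 2*41 = 82
Step 2: sum = 0 + 43 + 82 = 125.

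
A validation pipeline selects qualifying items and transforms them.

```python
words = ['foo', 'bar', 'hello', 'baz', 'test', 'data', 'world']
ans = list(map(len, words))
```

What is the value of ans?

Step 1: Map len() to each word:
  'foo' -> 3
  'bar' -> 3
  'hello' -> 5
  'baz' -> 3
  'test' -> 4
  'data' -> 4
  'world' -> 5
Therefore ans = [3, 3, 5, 3, 4, 4, 5].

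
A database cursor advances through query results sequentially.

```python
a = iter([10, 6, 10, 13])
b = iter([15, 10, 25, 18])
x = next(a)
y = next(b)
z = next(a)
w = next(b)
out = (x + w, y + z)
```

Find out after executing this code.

Step 1: a iterates [10, 6, 10, 13], b iterates [15, 10, 25, 18].
Step 2: x = next(a) = 10, y = next(b) = 15.
Step 3: z = next(a) = 6, w = next(b) = 10.
Step 4: out = (10 + 10, 15 + 6) = (20, 21).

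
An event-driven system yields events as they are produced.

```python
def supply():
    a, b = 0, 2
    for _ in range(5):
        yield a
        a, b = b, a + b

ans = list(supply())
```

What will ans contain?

Step 1: Fibonacci-like sequence starting with a=0, b=2:
  Iteration 1: yield a=0, then a,b = 2,2
  Iteration 2: yield a=2, then a,b = 2,4
  Iteration 3: yield a=2, then a,b = 4,6
  Iteration 4: yield a=4, then a,b = 6,10
  Iteration 5: yield a=6, then a,b = 10,16
Therefore ans = [0, 2, 2, 4, 6].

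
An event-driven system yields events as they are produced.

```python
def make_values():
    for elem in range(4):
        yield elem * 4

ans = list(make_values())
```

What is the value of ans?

Step 1: For each elem in range(4), yield elem * 4:
  elem=0: yield 0 * 4 = 0
  elem=1: yield 1 * 4 = 4
  elem=2: yield 2 * 4 = 8
  elem=3: yield 3 * 4 = 12
Therefore ans = [0, 4, 8, 12].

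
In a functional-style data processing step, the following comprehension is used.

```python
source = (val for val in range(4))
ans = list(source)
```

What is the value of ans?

Step 1: Generator expression iterates range(4): [0, 1, 2, 3].
Step 2: list() collects all values.
Therefore ans = [0, 1, 2, 3].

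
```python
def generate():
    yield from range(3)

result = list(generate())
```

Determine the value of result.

Step 1: yield from delegates to the iterable, yielding each element.
Step 2: Collected values: [0, 1, 2].
Therefore result = [0, 1, 2].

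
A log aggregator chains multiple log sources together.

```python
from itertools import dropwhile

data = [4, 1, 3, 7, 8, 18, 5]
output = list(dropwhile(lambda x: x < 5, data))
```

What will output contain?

Step 1: dropwhile drops elements while < 5:
  4 < 5: dropped
  1 < 5: dropped
  3 < 5: dropped
  7: kept (dropping stopped)
Step 2: Remaining elements kept regardless of condition.
Therefore output = [7, 8, 18, 5].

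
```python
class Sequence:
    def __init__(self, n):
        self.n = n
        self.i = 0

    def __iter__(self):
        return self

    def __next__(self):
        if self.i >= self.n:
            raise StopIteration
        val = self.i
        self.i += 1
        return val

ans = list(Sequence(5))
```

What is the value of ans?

Step 1: Sequence(5) creates an iterator counting 0 to 4.
Step 2: list() consumes all values: [0, 1, 2, 3, 4].
Therefore ans = [0, 1, 2, 3, 4].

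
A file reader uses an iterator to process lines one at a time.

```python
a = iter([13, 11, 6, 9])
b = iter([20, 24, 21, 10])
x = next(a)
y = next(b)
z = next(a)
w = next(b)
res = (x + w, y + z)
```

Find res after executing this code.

Step 1: a iterates [13, 11, 6, 9], b iterates [20, 24, 21, 10].
Step 2: x = next(a) = 13, y = next(b) = 20.
Step 3: z = next(a) = 11, w = next(b) = 24.
Step 4: res = (13 + 24, 20 + 11) = (37, 31).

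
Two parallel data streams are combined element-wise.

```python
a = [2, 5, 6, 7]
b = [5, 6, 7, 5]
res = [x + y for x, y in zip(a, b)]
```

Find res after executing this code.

Step 1: Add corresponding elements:
  2 + 5 = 7
  5 + 6 = 11
  6 + 7 = 13
  7 + 5 = 12
Therefore res = [7, 11, 13, 12].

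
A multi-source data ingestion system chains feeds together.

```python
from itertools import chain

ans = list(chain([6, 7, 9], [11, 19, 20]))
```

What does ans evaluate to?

Step 1: chain() concatenates iterables: [6, 7, 9] + [11, 19, 20].
Therefore ans = [6, 7, 9, 11, 19, 20].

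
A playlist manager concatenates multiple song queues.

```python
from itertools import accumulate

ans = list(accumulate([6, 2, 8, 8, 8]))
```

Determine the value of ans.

Step 1: accumulate computes running sums:
  + 6 = 6
  + 2 = 8
  + 8 = 16
  + 8 = 24
  + 8 = 32
Therefore ans = [6, 8, 16, 24, 32].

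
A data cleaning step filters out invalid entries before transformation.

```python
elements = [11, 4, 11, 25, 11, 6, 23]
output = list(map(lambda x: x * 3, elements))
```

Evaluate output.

Step 1: Apply lambda x: x * 3 to each element:
  11 -> 33
  4 -> 12
  11 -> 33
  25 -> 75
  11 -> 33
  6 -> 18
  23 -> 69
Therefore output = [33, 12, 33, 75, 33, 18, 69].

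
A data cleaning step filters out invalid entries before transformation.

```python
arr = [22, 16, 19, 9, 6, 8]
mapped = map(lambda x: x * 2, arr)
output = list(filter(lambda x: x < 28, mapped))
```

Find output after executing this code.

Step 1: Map x * 2:
  22 -> 44
  16 -> 32
  19 -> 38
  9 -> 18
  6 -> 12
  8 -> 16
Step 2: Filter for < 28:
  44: removed
  32: removed
  38: removed
  18: kept
  12: kept
  16: kept
Therefore output = [18, 12, 16].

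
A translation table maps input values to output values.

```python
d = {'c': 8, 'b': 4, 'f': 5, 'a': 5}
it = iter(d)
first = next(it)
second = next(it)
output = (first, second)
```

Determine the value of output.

Step 1: iter(d) iterates over keys: ['c', 'b', 'f', 'a'].
Step 2: first = next(it) = 'c', second = next(it) = 'b'.
Therefore output = ('c', 'b').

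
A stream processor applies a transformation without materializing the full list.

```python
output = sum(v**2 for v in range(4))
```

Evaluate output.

Step 1: Compute v**2 for each v in range(4):
  v=0: 0**2 = 0
  v=1: 1**2 = 1
  v=2: 2**2 = 4
  v=3: 3**2 = 9
Step 2: sum = 0 + 1 + 4 + 9 = 14.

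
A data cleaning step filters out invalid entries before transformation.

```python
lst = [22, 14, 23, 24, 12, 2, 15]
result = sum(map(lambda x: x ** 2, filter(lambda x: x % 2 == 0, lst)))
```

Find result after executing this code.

Step 1: Filter even numbers from [22, 14, 23, 24, 12, 2, 15]: [22, 14, 24, 12, 2]
Step 2: Square each: [484, 196, 576, 144, 4]
Step 3: Sum = 1404.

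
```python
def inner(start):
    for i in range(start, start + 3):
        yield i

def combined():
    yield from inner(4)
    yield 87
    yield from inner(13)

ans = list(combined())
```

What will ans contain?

Step 1: combined() delegates to inner(4):
  yield 4
  yield 5
  yield 6
Step 2: yield 87
Step 3: Delegates to inner(13):
  yield 13
  yield 14
  yield 15
Therefore ans = [4, 5, 6, 87, 13, 14, 15].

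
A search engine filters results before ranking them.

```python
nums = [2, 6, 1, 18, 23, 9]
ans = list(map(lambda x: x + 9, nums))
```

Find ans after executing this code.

Step 1: Apply lambda x: x + 9 to each element:
  2 -> 11
  6 -> 15
  1 -> 10
  18 -> 27
  23 -> 32
  9 -> 18
Therefore ans = [11, 15, 10, 27, 32, 18].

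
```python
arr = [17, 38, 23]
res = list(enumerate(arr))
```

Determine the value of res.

Step 1: enumerate pairs each element with its index:
  (0, 17)
  (1, 38)
  (2, 23)
Therefore res = [(0, 17), (1, 38), (2, 23)].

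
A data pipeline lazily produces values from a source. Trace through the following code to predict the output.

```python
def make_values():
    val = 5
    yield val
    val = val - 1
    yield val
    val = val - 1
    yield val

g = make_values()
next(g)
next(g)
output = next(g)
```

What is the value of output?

Step 1: Trace through generator execution:
  Yield 1: val starts at 5, yield 5
  Yield 2: val = 5 - 1 = 4, yield 4
  Yield 3: val = 4 - 1 = 3, yield 3
Step 2: First next() gets 5, second next() gets the second value, third next() yields 3.
Therefore output = 3.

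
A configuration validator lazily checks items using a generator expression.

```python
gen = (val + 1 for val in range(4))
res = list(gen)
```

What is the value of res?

Step 1: For each val in range(4), compute val+1:
  val=0: 0+1 = 1
  val=1: 1+1 = 2
  val=2: 2+1 = 3
  val=3: 3+1 = 4
Therefore res = [1, 2, 3, 4].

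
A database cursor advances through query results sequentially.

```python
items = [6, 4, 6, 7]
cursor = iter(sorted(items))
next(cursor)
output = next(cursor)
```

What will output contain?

Step 1: sorted([6, 4, 6, 7]) = [4, 6, 6, 7].
Step 2: Create iterator and skip 1 elements.
Step 3: next() returns 6.
Therefore output = 6.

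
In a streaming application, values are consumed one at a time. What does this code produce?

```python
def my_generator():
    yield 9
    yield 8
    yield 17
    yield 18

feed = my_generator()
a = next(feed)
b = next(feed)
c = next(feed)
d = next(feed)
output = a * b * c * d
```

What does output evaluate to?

Step 1: Create generator and consume all values:
  a = next(feed) = 9
  b = next(feed) = 8
  c = next(feed) = 17
  d = next(feed) = 18
Step 2: output = 9 * 8 * 17 * 18 = 22032.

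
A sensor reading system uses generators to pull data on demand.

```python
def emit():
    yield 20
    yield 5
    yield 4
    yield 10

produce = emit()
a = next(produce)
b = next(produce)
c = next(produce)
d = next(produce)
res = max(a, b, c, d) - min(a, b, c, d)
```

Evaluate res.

Step 1: Create generator and consume all values:
  a = next(produce) = 20
  b = next(produce) = 5
  c = next(produce) = 4
  d = next(produce) = 10
Step 2: max = 20, min = 4, res = 20 - 4 = 16.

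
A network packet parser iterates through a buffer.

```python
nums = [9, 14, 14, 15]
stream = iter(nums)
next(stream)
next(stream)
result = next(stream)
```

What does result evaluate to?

Step 1: Create iterator over [9, 14, 14, 15].
Step 2: next() consumes 9.
Step 3: next() consumes 14.
Step 4: next() returns 14.
Therefore result = 14.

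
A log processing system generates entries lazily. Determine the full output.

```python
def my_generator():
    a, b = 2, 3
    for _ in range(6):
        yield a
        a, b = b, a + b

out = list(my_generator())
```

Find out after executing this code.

Step 1: Fibonacci-like sequence starting with a=2, b=3:
  Iteration 1: yield a=2, then a,b = 3,5
  Iteration 2: yield a=3, then a,b = 5,8
  Iteration 3: yield a=5, then a,b = 8,13
  Iteration 4: yield a=8, then a,b = 13,21
  Iteration 5: yield a=13, then a,b = 21,34
  Iteration 6: yield a=21, then a,b = 34,55
Therefore out = [2, 3, 5, 8, 13, 21].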